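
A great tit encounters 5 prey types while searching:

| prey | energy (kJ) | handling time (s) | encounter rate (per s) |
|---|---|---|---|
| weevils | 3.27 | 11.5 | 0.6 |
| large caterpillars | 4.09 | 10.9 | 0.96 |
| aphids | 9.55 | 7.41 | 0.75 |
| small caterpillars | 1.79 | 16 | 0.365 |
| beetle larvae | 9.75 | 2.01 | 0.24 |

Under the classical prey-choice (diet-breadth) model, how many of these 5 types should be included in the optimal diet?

1

Profitabilities (E/h, kJ/s): beetle larvae 4.85, aphids 1.29, large caterpillars 0.375, weevils 0.284, small caterpillars 0.112. Add prey in this order while the next type's profitability exceeds the intake rate on those already taken.
Rate on top 1: 1.579. aphids: 1.29 < 1.579 → exclude; stop.
Optimal diet: beetle larvae — 1 of 5 types.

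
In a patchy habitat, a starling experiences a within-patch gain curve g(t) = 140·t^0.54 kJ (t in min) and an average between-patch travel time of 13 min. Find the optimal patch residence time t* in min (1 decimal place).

15.3 min

By the marginal value theorem, leave when the instantaneous gain rate g'(t) equals the habitat-wide average g(t)/(T + t).
g'(t) = 0.54·140·t^-0.46. Setting 0.54·140·t^-0.46 = 140·t^0.54/(13+t) gives 0.54(13+t) = t, so 0.46·t = 0.54×13.
t* = 0.54×13/0.46 = 15.26 min.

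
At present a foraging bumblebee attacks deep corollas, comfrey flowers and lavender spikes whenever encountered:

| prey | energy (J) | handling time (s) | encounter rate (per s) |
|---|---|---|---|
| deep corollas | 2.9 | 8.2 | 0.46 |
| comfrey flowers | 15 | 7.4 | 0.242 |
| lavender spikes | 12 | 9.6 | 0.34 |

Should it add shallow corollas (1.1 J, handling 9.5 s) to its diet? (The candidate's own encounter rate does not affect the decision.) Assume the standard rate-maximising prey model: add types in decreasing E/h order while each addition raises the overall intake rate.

No

Current rate: (0.46×2.9 + 0.242×15 + 0.34×12)/(1 + 0.46×8.2 + 0.242×7.4 + 0.34×9.6) = 0.9203 J/s.
shallow corollas: E/h = 1.1/9.5 = 0.1158 J/s.
0.1158 < 0.9203, so adding shallow corollas would lower the average — exclude it.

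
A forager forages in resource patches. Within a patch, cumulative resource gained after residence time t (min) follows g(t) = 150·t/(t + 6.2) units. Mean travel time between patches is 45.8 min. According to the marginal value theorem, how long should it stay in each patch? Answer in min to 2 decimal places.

16.85 min

Maximise g(t)/(T+t): set derivative to zero → g'(t)(T+t) = g(t).
g'(t) = 150·6.2/(t + 6.2)². Setting 150·6.2/(t+6.2)² = 150t/[(t+6.2)(45.8+t)] gives 6.2(45.8+t) = t(t+6.2), so t² = 6.2×45.8 = 284.
t* = √284 = 16.85 min.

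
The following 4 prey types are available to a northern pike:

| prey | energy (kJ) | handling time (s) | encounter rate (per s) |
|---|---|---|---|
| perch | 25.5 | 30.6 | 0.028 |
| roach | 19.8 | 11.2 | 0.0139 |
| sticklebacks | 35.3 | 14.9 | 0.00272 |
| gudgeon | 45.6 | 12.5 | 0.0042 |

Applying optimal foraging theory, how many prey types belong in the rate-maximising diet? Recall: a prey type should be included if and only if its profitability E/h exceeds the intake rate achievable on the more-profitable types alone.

E/h in descending order: gudgeon 3.65, sticklebacks 2.37, roach 1.77, perch 0.833 kJ/s. The optimal diet is the largest prefix of this list for which every included type satisfies E_i/h_i > R on the types above it.
Rate on top 1: 0.182. sticklebacks: 2.37 > 0.182 → include.
Rate on top 2: 0.2631. roach: 1.77 > 0.2631 → include.
Rate on top 3: 0.4507. perch: 0.833 > 0.4507 → include.
Optimal diet: gudgeon, sticklebacks, roach, perch — 4 of 4 types.

4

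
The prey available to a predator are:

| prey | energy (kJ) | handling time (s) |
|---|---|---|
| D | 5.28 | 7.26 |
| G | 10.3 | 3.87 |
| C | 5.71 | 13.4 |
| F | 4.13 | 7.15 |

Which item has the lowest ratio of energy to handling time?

Profitability E/h (kJ/s): D = 5.28/7.26 = 0.727, G = 10.3/3.87 = 2.66, C = 5.71/13.4 = 0.426, F = 4.13/7.15 = 0.578.
Ranked: G > D > F > C.

C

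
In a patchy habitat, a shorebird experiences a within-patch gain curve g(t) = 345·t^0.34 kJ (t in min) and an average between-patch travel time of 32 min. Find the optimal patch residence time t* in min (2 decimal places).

By the marginal value theorem, leave when the instantaneous gain rate g'(t) equals the habitat-wide average g(t)/(T + t).
g'(t) = 0.34·345·t^-0.66. Setting 0.34·345·t^-0.66 = 345·t^0.34/(32+t) gives 0.34(32+t) = t, so 0.66·t = 0.34×32.
t* = 0.34×32/0.66 = 16.48 min.

16.48 min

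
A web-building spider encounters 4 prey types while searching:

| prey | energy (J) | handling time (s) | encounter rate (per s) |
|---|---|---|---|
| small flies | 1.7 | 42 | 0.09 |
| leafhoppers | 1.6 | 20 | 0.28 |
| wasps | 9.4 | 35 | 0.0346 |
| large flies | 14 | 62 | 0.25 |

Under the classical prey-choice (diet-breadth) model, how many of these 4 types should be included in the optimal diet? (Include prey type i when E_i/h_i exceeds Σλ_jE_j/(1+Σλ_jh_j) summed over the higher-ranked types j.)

2

E/h in descending order: wasps 0.269, large flies 0.226, leafhoppers 0.08, small flies 0.0405 J/s. The optimal diet is the largest prefix of this list for which every included type satisfies E_i/h_i > R on the types above it.
Rate on top 1: 0.1471. large flies: 0.226 > 0.1471 → include.
Rate on top 2: 0.216. leafhoppers: 0.08 < 0.216 → exclude; stop.
Optimal diet: wasps, large flies — 2 of 4 types.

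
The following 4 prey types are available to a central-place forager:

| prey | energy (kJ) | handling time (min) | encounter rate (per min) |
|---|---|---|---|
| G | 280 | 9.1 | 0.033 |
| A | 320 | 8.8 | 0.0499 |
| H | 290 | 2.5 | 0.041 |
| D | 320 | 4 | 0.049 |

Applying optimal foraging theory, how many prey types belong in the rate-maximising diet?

4

E/h in descending order: H 116, D 80, A 36.4, G 30.8 kJ/min. The optimal diet is the largest prefix of this list for which every included type satisfies E_i/h_i > R on the types above it.
Rate on top 1: 10.78. D: 80 > 10.78 → include.
Rate on top 2: 21.23. A: 36.4 > 21.23 → include.
Rate on top 3: 25.06. G: 30.8 > 25.06 → include.
Optimal diet: H, D, A, G — 4 of 4 types.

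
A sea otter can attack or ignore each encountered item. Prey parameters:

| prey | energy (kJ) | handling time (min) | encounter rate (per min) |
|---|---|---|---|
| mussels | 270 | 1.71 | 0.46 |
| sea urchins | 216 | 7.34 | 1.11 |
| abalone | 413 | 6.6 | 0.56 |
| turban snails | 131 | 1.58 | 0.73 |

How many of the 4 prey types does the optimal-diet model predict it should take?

2

Rank by E/h (kJ/min): mussels 158, turban snails 82.9, abalone 62.6, sea urchins 29.4. Include each in turn until the next type's E/h falls below the running intake rate.
Rate on top 1: 69.52. turban snails: 82.9 > 69.52 → include.
Rate on top 2: 74.77. abalone: 62.6 < 74.77 → exclude; stop.
Optimal diet: mussels, turban snails — 2 of 4 types.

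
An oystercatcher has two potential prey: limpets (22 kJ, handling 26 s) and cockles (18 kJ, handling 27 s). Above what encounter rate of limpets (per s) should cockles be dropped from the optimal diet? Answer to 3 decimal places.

At the threshold, the rate on limpets alone equals the profitability of cockles: λ·22/(1 + λ·26) = 18/27 = 0.6667.
Rearranging, λ(22 − 0.6667×26) = 0.6667, so λ = 0.6667/4.667 = 0.1429 per s.

0.143 per s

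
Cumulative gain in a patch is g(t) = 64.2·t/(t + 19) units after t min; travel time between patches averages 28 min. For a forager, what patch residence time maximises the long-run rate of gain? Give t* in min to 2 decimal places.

23.07 min

By the marginal value theorem, leave when the instantaneous gain rate g'(t) equals the habitat-wide average g(t)/(T + t).
g'(t) = 64.2·19/(t + 19)². Setting 64.2·19/(t+19)² = 64.2t/[(t+19)(28+t)] gives 19(28+t) = t(t+19), so t² = 19×28 = 532.
t* = √532 = 23.07 min.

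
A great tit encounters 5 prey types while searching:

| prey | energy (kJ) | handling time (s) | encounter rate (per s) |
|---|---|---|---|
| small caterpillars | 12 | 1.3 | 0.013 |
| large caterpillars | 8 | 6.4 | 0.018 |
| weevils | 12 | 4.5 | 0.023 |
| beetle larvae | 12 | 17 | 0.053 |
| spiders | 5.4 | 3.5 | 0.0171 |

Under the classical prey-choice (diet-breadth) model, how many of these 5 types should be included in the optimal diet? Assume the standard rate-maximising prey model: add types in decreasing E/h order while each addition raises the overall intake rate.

Profitabilities (E/h, kJ/s): small caterpillars 9.23, weevils 2.67, spiders 1.54, large caterpillars 1.25, beetle larvae 0.706. Add prey in this order while the next type's profitability exceeds the intake rate on those already taken.
Rate on top 1: 0.1534. weevils: 2.67 > 0.1534 → include.
Rate on top 2: 0.3856. spiders: 1.54 > 0.3856 → include.
Rate on top 3: 0.4443. large caterpillars: 1.25 > 0.4443 → include.
Rate on top 4: 0.5159. beetle larvae: 0.706 > 0.5159 → include.
Optimal diet: small caterpillars, weevils, spiders, large caterpillars, beetle larvae — 5 of 5 types.

5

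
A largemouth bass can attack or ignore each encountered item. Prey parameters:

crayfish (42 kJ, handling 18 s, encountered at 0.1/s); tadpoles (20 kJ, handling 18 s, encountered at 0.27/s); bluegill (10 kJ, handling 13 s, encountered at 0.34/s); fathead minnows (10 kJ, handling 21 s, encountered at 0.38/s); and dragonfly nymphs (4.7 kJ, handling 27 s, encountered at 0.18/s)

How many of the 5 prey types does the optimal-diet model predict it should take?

1

Rank by E/h (kJ/s): crayfish 2.33, tadpoles 1.11, bluegill 0.769, fathead minnows 0.476, dragonfly nymphs 0.174. Include each in turn until the next type's E/h falls below the running intake rate.
Rate on top 1: 1.5. tadpoles: 1.11 < 1.5 → exclude; stop.
Optimal diet: crayfish — 1 of 5 types.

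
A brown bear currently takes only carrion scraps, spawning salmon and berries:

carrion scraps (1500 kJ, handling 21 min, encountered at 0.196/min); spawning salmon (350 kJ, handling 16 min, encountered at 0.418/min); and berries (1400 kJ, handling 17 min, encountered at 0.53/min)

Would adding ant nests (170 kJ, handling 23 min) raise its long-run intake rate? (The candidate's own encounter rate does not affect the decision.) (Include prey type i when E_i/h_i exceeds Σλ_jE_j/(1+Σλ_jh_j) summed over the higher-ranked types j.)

No

On carrion scraps, spawning salmon and berries alone, R = ΣλE/(1+Σλh) = 1182/20.81 = 56.8 kJ/min.
ant nests: E/h = 170/23 = 7.391 kJ/min.
7.391 < 56.8, so adding ant nests would lower the average — exclude it.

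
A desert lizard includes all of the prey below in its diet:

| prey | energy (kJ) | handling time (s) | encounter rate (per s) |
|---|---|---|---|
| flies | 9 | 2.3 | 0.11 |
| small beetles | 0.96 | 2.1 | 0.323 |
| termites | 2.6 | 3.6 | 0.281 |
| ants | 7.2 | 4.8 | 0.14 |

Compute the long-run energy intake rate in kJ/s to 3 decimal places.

R = (0.11×9 + 0.323×0.96 + 0.281×2.6 + 0.14×7.2) / (1 + 0.11×2.3 + 0.323×2.1 + 0.281×3.6 + 0.14×4.8) = 3.039/3.615 = 0.8406 kJ/s.

0.841 kJ/s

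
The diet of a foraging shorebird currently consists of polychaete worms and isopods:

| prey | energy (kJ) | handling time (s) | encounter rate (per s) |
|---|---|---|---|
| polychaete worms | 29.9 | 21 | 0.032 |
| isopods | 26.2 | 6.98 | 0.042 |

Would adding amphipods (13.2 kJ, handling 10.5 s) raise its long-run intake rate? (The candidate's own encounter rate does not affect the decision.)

Yes

Intake rate on the current diet: R = (0.032×29.9 + 0.042×26.2) / (1 + 0.032×21 + 0.042×6.98) = 2.057/1.965 = 1.047 kJ/s.
amphipods: E/h = 13.2/10.5 = 1.257 kJ/s.
Since 1.257 > R, including amphipods increases the long-run rate.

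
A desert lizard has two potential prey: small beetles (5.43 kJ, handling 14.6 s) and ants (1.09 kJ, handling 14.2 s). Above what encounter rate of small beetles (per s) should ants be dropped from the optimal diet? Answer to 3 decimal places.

0.018 per s

At the threshold, the rate on small beetles alone equals the profitability of ants: λ·5.43/(1 + λ·14.6) = 1.09/14.2 = 0.07676.
Rearranging, λ(5.43 − 0.07676×14.6) = 0.07676, so λ = 0.07676/4.309 = 0.01781 per s.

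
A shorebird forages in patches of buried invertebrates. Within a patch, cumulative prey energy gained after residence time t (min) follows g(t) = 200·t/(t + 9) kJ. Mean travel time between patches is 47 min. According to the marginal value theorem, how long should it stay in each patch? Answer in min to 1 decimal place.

Maximise g(t)/(T+t): set derivative to zero → g'(t)(T+t) = g(t).
g'(t) = 200·9/(t + 9)². Setting 200·9/(t+9)² = 200t/[(t+9)(47+t)] gives 9(47+t) = t(t+9), so t² = 9×47 = 423.
t* = √423 = 20.57 min.

20.6 min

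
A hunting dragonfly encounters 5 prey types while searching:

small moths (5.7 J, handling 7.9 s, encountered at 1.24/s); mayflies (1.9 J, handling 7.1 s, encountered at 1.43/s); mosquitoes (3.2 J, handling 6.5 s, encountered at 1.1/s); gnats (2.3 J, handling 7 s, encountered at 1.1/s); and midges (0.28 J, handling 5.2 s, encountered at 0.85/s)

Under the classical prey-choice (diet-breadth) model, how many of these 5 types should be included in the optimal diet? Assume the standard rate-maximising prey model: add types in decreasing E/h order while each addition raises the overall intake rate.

E/h in descending order: small moths 0.722, mosquitoes 0.492, gnats 0.329, mayflies 0.268, midges 0.0538 J/s. The optimal diet is the largest prefix of this list for which every included type satisfies E_i/h_i > R on the types above it.
Rate on top 1: 0.6547. mosquitoes: 0.492 < 0.6547 → exclude; stop.
Optimal diet: small moths — 1 of 5 types.

1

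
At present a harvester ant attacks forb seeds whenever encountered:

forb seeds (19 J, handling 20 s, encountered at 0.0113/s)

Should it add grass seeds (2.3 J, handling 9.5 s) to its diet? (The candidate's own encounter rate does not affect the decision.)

Current rate: (0.0113×19)/(1 + 0.0113×20) = 0.1751 J/s.
grass seeds: E/h = 2.3/9.5 = 0.2421 J/s.
Since 0.2421 > R, including grass seeds increases the long-run rate.

Yes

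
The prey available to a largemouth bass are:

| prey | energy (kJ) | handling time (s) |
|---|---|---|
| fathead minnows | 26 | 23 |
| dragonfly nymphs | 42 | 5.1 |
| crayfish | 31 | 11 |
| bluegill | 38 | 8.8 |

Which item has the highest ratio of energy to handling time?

Profitability E/h (kJ/s): fathead minnows = 26/23 = 1.13, dragonfly nymphs = 42/5.1 = 8.24, crayfish = 31/11 = 2.82, bluegill = 38/8.8 = 4.32.
Ranked: dragonfly nymphs > bluegill > crayfish > fathead minnows.

dragonfly nymphs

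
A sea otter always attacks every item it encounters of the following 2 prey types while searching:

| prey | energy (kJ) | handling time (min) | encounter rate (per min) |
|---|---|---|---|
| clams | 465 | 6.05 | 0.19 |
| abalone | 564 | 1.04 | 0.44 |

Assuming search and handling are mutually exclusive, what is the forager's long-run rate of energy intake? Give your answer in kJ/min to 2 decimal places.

129.07 kJ/min

R = (0.19×465 + 0.44×564) / (1 + 0.19×6.05 + 0.44×1.04) = 336.5/2.607 = 129.1 kJ/min.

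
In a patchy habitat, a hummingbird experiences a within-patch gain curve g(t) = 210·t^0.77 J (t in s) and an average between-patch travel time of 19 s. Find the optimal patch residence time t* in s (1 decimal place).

Optimal t* satisfies g'(t*) = g(t*)/(T + t*).
g'(t) = 0.77·210·t^-0.23. Setting 0.77·210·t^-0.23 = 210·t^0.77/(19+t) gives 0.77(19+t) = t, so 0.23·t = 0.77×19.
t* = 0.77×19/0.23 = 63.61 s.

63.6 s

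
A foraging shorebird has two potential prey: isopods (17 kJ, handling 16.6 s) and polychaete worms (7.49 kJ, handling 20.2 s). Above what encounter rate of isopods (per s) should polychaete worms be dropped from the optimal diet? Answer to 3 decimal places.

0.034 per s

The zero-one rule: include polychaete worms iff E₂/h₂ > λE₁/(1+λh₁). Equality gives the switch point.
λE₁h₂ = E₂ + λE₂h₁ ⇒ λ = E₂/(E₁h₂ − E₂h₁) = 7.49/(343.4 − 124.3) = 0.03419 per s.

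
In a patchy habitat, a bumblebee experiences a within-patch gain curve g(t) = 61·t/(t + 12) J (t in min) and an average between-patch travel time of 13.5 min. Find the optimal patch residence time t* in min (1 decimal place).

By the marginal value theorem, leave when the instantaneous gain rate g'(t) equals the habitat-wide average g(t)/(T + t).
g'(t) = 61·12/(t + 12)². Setting 61·12/(t+12)² = 61t/[(t+12)(13.5+t)] gives 12(13.5+t) = t(t+12), so t² = 12×13.5 = 162.
t* = √162 = 12.73 min.

12.7 min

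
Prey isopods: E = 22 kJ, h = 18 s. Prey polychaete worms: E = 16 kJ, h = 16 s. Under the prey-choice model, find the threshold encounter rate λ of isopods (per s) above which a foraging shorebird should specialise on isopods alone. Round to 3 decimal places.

0.250 per s

Drop polychaete worms once their profitability E₂/h₂ falls below the rate achievable on isopods alone: E₂/h₂ = λE₁/(1 + λh₁).
Solve for λ: λE₁h₂ = E₂(1 + λh₁) → λ(E₁h₂ − E₂h₁) = E₂ → λ = E₂/(E₁h₂ − E₂h₁).
λ = 16/(22×16 − 16×18) = 16/64 = 0.25 per s.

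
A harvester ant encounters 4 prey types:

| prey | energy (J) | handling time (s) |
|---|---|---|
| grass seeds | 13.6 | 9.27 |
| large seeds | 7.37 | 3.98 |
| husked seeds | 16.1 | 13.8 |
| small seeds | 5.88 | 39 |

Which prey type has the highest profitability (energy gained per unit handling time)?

large seeds

In descending order of E/h:
large seeds: 7.37/3.98 = 1.85 J/s
grass seeds: 13.6/9.27 = 1.47 J/s
husked seeds: 16.1/13.8 = 1.17 J/s
small seeds: 5.88/39 = 0.151 J/s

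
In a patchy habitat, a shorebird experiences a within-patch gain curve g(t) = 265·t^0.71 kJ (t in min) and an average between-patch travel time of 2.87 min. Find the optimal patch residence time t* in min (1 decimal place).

7.0 min

Maximise g(t)/(T+t): set derivative to zero → g'(t)(T+t) = g(t).
g'(t) = 0.71·265·t^-0.29. Setting 0.71·265·t^-0.29 = 265·t^0.71/(2.87+t) gives 0.71(2.87+t) = t, so 0.29·t = 0.71×2.87.
t* = 0.71×2.87/0.29 = 7.027 min.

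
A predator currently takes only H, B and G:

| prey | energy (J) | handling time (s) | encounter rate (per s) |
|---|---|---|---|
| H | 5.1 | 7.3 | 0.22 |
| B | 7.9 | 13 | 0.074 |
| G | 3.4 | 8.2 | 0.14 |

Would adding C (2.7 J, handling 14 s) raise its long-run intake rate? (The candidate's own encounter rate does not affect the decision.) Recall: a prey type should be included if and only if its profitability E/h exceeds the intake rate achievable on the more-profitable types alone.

No

On H, B and G alone, R = ΣλE/(1+Σλh) = 2.183/4.716 = 0.4628 J/s.
Profitability of C: 2.7/14 = 0.1929 J/s.
Since 0.1929 < R, time spent handling C is better spent searching.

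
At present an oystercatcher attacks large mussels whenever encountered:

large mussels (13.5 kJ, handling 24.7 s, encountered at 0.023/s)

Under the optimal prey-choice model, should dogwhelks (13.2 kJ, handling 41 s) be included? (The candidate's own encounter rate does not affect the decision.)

Yes

Intake rate on the current diet: R = (0.023×13.5) / (1 + 0.023×24.7) = 0.3105/1.568 = 0.198 kJ/s.
Profitability of dogwhelks: 13.2/41 = 0.322 kJ/s.
0.322 > 0.198, so adding dogwhelks raises the average — include it.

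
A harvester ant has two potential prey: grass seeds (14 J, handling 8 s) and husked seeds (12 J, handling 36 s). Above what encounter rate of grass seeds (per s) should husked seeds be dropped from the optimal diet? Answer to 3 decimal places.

0.029 per s

At the threshold, the rate on grass seeds alone equals the profitability of husked seeds: λ·14/(1 + λ·8) = 12/36 = 0.3333.
Rearranging, λ(14 − 0.3333×8) = 0.3333, so λ = 0.3333/11.33 = 0.02941 per s.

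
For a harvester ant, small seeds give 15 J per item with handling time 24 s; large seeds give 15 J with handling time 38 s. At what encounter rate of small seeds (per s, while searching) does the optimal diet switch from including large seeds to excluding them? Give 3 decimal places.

0.071 per s

At the threshold, the rate on small seeds alone equals the profitability of large seeds: λ·15/(1 + λ·24) = 15/38 = 0.3947.
Rearranging, λ(15 − 0.3947×24) = 0.3947, so λ = 0.3947/5.526 = 0.07143 per s.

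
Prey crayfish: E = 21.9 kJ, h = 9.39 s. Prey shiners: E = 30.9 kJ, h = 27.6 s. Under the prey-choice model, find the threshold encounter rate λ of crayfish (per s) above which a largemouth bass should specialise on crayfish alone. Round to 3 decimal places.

0.098 per s

Drop shiners once their profitability E₂/h₂ falls below the rate achievable on crayfish alone: E₂/h₂ = λE₁/(1 + λh₁).
Solve for λ: λE₁h₂ = E₂(1 + λh₁) → λ(E₁h₂ − E₂h₁) = E₂ → λ = E₂/(E₁h₂ − E₂h₁).
λ = 30.9/(21.9×27.6 − 30.9×9.39) = 30.9/314.3 = 0.09832 per s.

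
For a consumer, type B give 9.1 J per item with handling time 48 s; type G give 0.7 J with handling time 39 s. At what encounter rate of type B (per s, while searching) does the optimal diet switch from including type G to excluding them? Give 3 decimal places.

At the threshold, the rate on type B alone equals the profitability of type G: λ·9.1/(1 + λ·48) = 0.7/39 = 0.01795.
Rearranging, λ(9.1 − 0.01795×48) = 0.01795, so λ = 0.01795/8.238 = 0.002179 per s.

0.002 per s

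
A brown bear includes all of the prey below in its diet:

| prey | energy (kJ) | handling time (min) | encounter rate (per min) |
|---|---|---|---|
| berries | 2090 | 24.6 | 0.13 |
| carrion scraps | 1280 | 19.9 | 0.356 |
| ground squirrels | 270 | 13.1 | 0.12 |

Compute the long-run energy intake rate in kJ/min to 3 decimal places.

59.107 kJ/min

Energy encountered per unit search time: 0.13×2090 + 0.356×1280 + 0.12×270 = 759.8 kJ/min.
Handling time per unit search time: 0.13×24.6 + 0.356×19.9 + 0.12×13.1 = 11.85.
Rate = 759.8/(1 + 11.85) = 59.11 kJ/min.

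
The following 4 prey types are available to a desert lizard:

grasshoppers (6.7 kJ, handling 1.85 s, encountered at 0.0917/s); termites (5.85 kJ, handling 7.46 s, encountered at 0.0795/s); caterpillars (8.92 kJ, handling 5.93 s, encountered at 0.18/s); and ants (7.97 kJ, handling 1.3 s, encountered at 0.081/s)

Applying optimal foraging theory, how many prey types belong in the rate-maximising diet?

E/h in descending order: ants 6.13, grasshoppers 3.62, caterpillars 1.5, termites 0.784 kJ/s. The optimal diet is the largest prefix of this list for which every included type satisfies E_i/h_i > R on the types above it.
Rate on top 1: 0.5841. grasshoppers: 3.62 > 0.5841 → include.
Rate on top 2: 0.9882. caterpillars: 1.5 > 0.9882 → include.
Rate on top 3: 1.223. termites: 0.784 < 1.223 → exclude; stop.
Optimal diet: ants, grasshoppers, caterpillars — 3 of 4 types.

3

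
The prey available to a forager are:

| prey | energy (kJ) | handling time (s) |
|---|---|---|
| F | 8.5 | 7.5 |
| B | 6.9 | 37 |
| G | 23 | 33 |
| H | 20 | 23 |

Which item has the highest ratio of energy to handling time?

Profitability E/h (kJ/s): F = 8.5/7.5 = 1.13, B = 6.9/37 = 0.186, G = 23/33 = 0.697, H = 20/23 = 0.87.
Ranked: F > H > G > B.

F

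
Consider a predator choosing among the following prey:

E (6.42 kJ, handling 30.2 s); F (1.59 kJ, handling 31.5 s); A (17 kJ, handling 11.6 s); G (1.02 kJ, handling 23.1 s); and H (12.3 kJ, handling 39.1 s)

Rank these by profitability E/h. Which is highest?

A

In descending order of E/h:
A: 17/11.6 = 1.47 kJ/s
H: 12.3/39.1 = 0.315 kJ/s
E: 6.42/30.2 = 0.213 kJ/s
F: 1.59/31.5 = 0.0505 kJ/s
G: 1.02/23.1 = 0.0442 kJ/s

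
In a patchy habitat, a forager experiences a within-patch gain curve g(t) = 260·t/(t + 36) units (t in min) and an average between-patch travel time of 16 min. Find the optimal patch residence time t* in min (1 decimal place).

By the marginal value theorem, leave when the instantaneous gain rate g'(t) equals the habitat-wide average g(t)/(T + t).
g'(t) = 260·36/(t + 36)². Setting 260·36/(t+36)² = 260t/[(t+36)(16+t)] gives 36(16+t) = t(t+36), so t² = 36×16 = 576.
t* = √576 = 24 min.

24.0 min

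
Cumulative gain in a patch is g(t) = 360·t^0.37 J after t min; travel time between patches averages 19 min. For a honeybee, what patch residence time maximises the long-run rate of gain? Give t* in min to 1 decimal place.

11.2 min

By the marginal value theorem, leave when the instantaneous gain rate g'(t) equals the habitat-wide average g(t)/(T + t).
g'(t) = 0.37·360·t^-0.63. Setting 0.37·360·t^-0.63 = 360·t^0.37/(19+t) gives 0.37(19+t) = t, so 0.63·t = 0.37×19.
t* = 0.37×19/0.63 = 11.16 min.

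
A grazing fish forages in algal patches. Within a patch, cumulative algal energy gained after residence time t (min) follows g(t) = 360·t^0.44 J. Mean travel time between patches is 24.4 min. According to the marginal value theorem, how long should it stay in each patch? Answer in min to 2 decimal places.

By the marginal value theorem, leave when the instantaneous gain rate g'(t) equals the habitat-wide average g(t)/(T + t).
g'(t) = 0.44·360·t^-0.56. Setting 0.44·360·t^-0.56 = 360·t^0.44/(24.4+t) gives 0.44(24.4+t) = t, so 0.56·t = 0.44×24.4.
t* = 0.44×24.4/0.56 = 19.17 min.

19.17 min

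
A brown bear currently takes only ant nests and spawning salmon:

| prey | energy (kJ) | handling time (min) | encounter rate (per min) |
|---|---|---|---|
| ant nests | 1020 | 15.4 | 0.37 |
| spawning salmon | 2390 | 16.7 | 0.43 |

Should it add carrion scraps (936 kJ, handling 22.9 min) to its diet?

On ant nests and spawning salmon alone, R = ΣλE/(1+Σλh) = 1405/13.88 = 101.2 kJ/min.
carrion scraps: E/h = 936/22.9 = 40.87 kJ/min.
Since 40.87 < R, time spent handling carrion scraps is better spent searching.

No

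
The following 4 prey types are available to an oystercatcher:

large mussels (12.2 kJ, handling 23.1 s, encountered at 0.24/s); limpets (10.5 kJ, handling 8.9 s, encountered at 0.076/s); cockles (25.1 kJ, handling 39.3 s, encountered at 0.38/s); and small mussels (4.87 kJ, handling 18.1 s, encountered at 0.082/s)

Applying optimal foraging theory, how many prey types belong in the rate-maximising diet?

2

Profitabilities (E/h, kJ/s): limpets 1.18, cockles 0.639, large mussels 0.528, small mussels 0.269. Add prey in this order while the next type's profitability exceeds the intake rate on those already taken.
Rate on top 1: 0.476. cockles: 0.639 > 0.476 → include.
Rate on top 2: 0.6223. large mussels: 0.528 < 0.6223 → exclude; stop.
Optimal diet: limpets, cockles — 2 of 4 types.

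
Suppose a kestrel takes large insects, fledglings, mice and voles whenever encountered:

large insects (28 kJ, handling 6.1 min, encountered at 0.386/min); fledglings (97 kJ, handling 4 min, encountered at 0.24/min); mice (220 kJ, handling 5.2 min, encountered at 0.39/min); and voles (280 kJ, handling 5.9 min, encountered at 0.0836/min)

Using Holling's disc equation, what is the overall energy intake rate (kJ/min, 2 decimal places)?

20.96 kJ/min

R = (0.386×28 + 0.24×97 + 0.39×220 + 0.0836×280) / (1 + 0.386×6.1 + 0.24×4 + 0.39×5.2 + 0.0836×5.9) = 143.3/6.836 = 20.96 kJ/min.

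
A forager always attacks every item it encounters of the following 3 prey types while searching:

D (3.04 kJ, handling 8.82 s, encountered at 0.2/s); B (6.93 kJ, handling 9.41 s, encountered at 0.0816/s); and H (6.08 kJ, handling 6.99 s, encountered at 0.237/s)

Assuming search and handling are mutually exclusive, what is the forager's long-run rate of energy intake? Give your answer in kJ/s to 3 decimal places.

Energy encountered per unit search time: 0.2×3.04 + 0.0816×6.93 + 0.237×6.08 = 2.614 kJ/s.
Handling time per unit search time: 0.2×8.82 + 0.0816×9.41 + 0.237×6.99 = 4.188.
Rate = 2.614/(1 + 4.188) = 0.5039 kJ/s.

0.504 kJ/s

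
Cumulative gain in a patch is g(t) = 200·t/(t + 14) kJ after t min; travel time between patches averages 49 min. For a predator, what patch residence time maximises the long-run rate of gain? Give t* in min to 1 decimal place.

26.2 min

Optimal t* satisfies g'(t*) = g(t*)/(T + t*).
g'(t) = 200·14/(t + 14)². Setting 200·14/(t+14)² = 200t/[(t+14)(49+t)] gives 14(49+t) = t(t+14), so t² = 14×49 = 686.
t* = √686 = 26.19 min.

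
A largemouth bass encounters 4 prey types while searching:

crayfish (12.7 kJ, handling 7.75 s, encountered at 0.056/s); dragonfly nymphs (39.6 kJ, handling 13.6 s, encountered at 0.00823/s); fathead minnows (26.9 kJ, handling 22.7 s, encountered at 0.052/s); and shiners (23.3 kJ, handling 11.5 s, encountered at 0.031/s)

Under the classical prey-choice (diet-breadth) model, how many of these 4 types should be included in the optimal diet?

4

E/h in descending order: dragonfly nymphs 2.91, shiners 2.03, crayfish 1.64, fathead minnows 1.19 kJ/s. The optimal diet is the largest prefix of this list for which every included type satisfies E_i/h_i > R on the types above it.
Rate on top 1: 0.2931. shiners: 2.03 > 0.2931 → include.
Rate on top 2: 0.7138. crayfish: 1.64 > 0.7138 → include.
Rate on top 3: 0.9248. fathead minnows: 1.19 > 0.9248 → include.
Optimal diet: dragonfly nymphs, shiners, crayfish, fathead minnows — 4 of 4 types.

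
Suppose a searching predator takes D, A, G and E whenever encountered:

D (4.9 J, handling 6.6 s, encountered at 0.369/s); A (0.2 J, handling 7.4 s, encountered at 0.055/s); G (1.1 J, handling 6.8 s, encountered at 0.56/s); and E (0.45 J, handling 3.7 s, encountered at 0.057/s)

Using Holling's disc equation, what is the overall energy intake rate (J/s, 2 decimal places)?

R = (0.369×4.9 + 0.055×0.2 + 0.56×1.1 + 0.057×0.45) / (1 + 0.369×6.6 + 0.055×7.4 + 0.56×6.8 + 0.057×3.7) = 2.461/7.861 = 0.313 J/s.

0.31 J/s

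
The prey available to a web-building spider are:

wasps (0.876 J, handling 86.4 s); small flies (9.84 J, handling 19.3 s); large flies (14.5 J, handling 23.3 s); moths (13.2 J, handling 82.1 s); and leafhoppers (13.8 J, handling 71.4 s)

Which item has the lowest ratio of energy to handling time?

In descending order of E/h:
large flies: 14.5/23.3 = 0.622 J/s
small flies: 9.84/19.3 = 0.51 J/s
leafhoppers: 13.8/71.4 = 0.193 J/s
moths: 13.2/82.1 = 0.161 J/s
wasps: 0.876/86.4 = 0.0101 J/s

wasps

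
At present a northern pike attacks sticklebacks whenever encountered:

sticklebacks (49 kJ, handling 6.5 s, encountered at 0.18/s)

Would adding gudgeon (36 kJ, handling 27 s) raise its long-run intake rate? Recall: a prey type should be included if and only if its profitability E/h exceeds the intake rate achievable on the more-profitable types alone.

Intake rate on the current diet: R = (0.18×49) / (1 + 0.18×6.5) = 8.82/2.17 = 4.065 kJ/s.
gudgeon: E/h = 36/27 = 1.333 kJ/s.
Since 1.333 < R, time spent handling gudgeon is better spent searching.

No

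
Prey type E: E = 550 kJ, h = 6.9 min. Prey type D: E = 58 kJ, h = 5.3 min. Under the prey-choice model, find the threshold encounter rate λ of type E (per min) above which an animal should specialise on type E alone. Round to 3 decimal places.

0.023 per min

At the threshold, the rate on type E alone equals the profitability of type D: λ·550/(1 + λ·6.9) = 58/5.3 = 10.94.
Rearranging, λ(550 − 10.94×6.9) = 10.94, so λ = 10.94/474.5 = 0.02306 per min.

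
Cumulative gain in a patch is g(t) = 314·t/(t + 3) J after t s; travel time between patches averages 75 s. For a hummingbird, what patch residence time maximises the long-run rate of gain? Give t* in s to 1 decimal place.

Maximise g(t)/(T+t): set derivative to zero → g'(t)(T+t) = g(t).
g'(t) = 314·3/(t + 3)². Setting 314·3/(t+3)² = 314t/[(t+3)(75+t)] gives 3(75+t) = t(t+3), so t² = 3×75 = 225.
t* = √225 = 15 s.

15.0 s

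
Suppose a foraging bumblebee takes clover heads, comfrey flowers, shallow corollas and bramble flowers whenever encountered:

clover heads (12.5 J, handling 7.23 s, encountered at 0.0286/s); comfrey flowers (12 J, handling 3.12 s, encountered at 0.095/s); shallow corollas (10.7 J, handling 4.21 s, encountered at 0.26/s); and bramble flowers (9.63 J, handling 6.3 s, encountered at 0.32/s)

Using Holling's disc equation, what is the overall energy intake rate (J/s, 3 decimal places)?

1.595 J/s

Energy encountered per unit search time: 0.0286×12.5 + 0.095×12 + 0.26×10.7 + 0.32×9.63 = 7.361 J/s.
Handling time per unit search time: 0.0286×7.23 + 0.095×3.12 + 0.26×4.21 + 0.32×6.3 = 3.614.
Rate = 7.361/(1 + 3.614) = 1.595 J/s.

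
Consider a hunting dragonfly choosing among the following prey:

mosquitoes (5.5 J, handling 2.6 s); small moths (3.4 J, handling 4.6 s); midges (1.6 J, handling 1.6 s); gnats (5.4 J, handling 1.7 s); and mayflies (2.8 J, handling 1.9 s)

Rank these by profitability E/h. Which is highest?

gnats

In descending order of E/h:
gnats: 5.4/1.7 = 3.18 J/s
mosquitoes: 5.5/2.6 = 2.12 J/s
mayflies: 2.8/1.9 = 1.47 J/s
midges: 1.6/1.6 = 1 J/s
small moths: 3.4/4.6 = 0.739 J/s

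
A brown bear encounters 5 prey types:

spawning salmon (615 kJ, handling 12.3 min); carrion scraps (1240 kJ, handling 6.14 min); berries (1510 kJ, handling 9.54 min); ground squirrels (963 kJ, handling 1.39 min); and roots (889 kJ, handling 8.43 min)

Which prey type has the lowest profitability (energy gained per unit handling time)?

Profitability E/h (kJ/min): spawning salmon = 615/12.3 = 50, carrion scraps = 1240/6.14 = 202, berries = 1510/9.54 = 158, ground squirrels = 963/1.39 = 693, roots = 889/8.43 = 105.
Ranked: ground squirrels > carrion scraps > berries > roots > spawning salmon.

spawning salmon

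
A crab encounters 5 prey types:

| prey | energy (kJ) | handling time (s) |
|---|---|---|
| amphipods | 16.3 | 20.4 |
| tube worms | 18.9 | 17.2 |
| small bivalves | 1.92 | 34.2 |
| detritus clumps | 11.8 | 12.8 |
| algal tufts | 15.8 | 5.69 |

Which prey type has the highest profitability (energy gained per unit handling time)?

Profitability E/h (kJ/s): amphipods = 16.3/20.4 = 0.799, tube worms = 18.9/17.2 = 1.1, small bivalves = 1.92/34.2 = 0.0561, detritus clumps = 11.8/12.8 = 0.922, algal tufts = 15.8/5.69 = 2.78.
Ranked: algal tufts > tube worms > detritus clumps > amphipods > small bivalves.

algal tufts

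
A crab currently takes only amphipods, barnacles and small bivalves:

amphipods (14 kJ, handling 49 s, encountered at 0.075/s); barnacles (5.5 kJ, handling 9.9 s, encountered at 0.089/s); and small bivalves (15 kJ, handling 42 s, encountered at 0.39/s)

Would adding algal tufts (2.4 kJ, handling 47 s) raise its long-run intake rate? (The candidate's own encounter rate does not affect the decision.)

Intake rate on the current diet: R = (0.075×14 + 0.089×5.5 + 0.39×15) / (1 + 0.075×49 + 0.089×9.9 + 0.39×42) = 7.39/21.94 = 0.3369 kJ/s.
algal tufts: E/h = 2.4/47 = 0.05106 kJ/s.
Since 0.05106 < R, time spent handling algal tufts is better spent searching.

No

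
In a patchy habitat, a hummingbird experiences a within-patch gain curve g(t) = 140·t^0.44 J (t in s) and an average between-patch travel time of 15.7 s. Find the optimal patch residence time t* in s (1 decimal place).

By the marginal value theorem, leave when the instantaneous gain rate g'(t) equals the habitat-wide average g(t)/(T + t).
g'(t) = 0.44·140·t^-0.56. Setting 0.44·140·t^-0.56 = 140·t^0.44/(15.7+t) gives 0.44(15.7+t) = t, so 0.56·t = 0.44×15.7.
t* = 0.44×15.7/0.56 = 12.34 s.

12.3 s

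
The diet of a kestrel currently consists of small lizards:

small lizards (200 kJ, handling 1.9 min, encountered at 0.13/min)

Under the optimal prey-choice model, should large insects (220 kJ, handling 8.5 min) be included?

Intake rate on the current diet: R = (0.13×200) / (1 + 0.13×1.9) = 26/1.247 = 20.85 kJ/min.
large insects: E/h = 220/8.5 = 25.88 kJ/min.
Since 25.88 > R, including large insects increases the long-run rate.

Yes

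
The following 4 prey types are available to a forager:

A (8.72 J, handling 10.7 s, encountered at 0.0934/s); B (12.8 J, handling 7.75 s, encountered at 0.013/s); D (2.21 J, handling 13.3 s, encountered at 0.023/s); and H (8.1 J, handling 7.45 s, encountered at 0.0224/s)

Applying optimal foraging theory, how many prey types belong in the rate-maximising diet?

E/h in descending order: B 1.65, H 1.09, A 0.815, D 0.166 J/s. The optimal diet is the largest prefix of this list for which every included type satisfies E_i/h_i > R on the types above it.
Rate on top 1: 0.1512. H: 1.09 > 0.1512 → include.
Rate on top 2: 0.2744. A: 0.815 > 0.2744 → include.
Rate on top 3: 0.5127. D: 0.166 < 0.5127 → exclude; stop.
Optimal diet: B, H, A — 3 of 4 types.

3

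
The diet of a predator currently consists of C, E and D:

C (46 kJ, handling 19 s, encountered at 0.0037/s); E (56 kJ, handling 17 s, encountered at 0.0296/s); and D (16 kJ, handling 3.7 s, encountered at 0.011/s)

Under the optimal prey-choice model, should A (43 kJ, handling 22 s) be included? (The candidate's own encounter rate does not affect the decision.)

Yes

Current rate: (0.0037×46 + 0.0296×56 + 0.011×16)/(1 + 0.0037×19 + 0.0296×17 + 0.011×3.7) = 1.241 kJ/s.
A: E/h = 43/22 = 1.955 kJ/s.
1.955 > 1.241, so adding A raises the average — include it.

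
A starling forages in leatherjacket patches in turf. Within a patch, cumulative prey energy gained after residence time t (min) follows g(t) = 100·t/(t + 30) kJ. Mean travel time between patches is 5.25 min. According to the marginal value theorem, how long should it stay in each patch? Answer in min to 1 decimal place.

12.5 min

Optimal t* satisfies g'(t*) = g(t*)/(T + t*).
g'(t) = 100·30/(t + 30)². Setting 100·30/(t+30)² = 100t/[(t+30)(5.25+t)] gives 30(5.25+t) = t(t+30), so t² = 30×5.25 = 157.5.
t* = √157.5 = 12.55 min.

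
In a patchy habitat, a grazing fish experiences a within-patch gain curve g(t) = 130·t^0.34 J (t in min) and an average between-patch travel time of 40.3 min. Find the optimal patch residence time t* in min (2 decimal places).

Optimal t* satisfies g'(t*) = g(t*)/(T + t*).
g'(t) = 0.34·130·t^-0.66. Setting 0.34·130·t^-0.66 = 130·t^0.34/(40.3+t) gives 0.34(40.3+t) = t, so 0.66·t = 0.34×40.3.
t* = 0.34×40.3/0.66 = 20.76 min.

20.76 min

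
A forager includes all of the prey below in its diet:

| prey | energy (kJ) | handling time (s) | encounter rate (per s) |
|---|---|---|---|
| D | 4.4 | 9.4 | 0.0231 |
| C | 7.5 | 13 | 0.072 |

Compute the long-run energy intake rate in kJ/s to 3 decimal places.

0.298 kJ/s

R = Σλ_iE_i / (1 + Σλ_ih_i)
Numerator: 0.0231×4.4 + 0.072×7.5 = 0.6416
Denominator: 1 + 0.0231×9.4 + 0.072×13 = 2.153
R = 0.6416/2.153 = 0.298 kJ/s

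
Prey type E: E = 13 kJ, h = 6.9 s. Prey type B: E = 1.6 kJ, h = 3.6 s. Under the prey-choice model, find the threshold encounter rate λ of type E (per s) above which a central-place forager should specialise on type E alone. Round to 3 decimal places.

The zero-one rule: include type B iff E₂/h₂ > λE₁/(1+λh₁). Equality gives the switch point.
λE₁h₂ = E₂ + λE₂h₁ ⇒ λ = E₂/(E₁h₂ − E₂h₁) = 1.6/(46.8 − 11.04) = 0.04474 per s.

0.045 per s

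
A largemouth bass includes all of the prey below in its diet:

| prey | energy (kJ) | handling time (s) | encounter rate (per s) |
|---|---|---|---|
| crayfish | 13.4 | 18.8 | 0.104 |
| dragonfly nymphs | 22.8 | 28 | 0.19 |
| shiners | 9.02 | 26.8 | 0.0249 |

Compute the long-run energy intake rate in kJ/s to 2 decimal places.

Energy encountered per unit search time: 0.104×13.4 + 0.19×22.8 + 0.0249×9.02 = 5.95 kJ/s.
Handling time per unit search time: 0.104×18.8 + 0.19×28 + 0.0249×26.8 = 7.943.
Rate = 5.95/(1 + 7.943) = 0.6654 kJ/s.

0.67 kJ/s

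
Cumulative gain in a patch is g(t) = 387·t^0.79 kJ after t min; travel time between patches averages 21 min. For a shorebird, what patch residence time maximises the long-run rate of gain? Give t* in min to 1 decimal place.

79.0 min

By the marginal value theorem, leave when the instantaneous gain rate g'(t) equals the habitat-wide average g(t)/(T + t).
g'(t) = 0.79·387·t^-0.21. Setting 0.79·387·t^-0.21 = 387·t^0.79/(21+t) gives 0.79(21+t) = t, so 0.21·t = 0.79×21.
t* = 0.79×21/0.21 = 79 min.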